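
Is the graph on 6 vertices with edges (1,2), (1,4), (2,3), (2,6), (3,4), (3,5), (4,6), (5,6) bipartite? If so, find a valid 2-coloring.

Step 1: Attempt 2-coloring using BFS:
  Start at vertex 1, assign color 0
  Color vertex 2 with color 1 (neighbor of 1)
  Color vertex 4 with color 1 (neighbor of 1)
  Color vertex 3 with color 0 (neighbor of 2)
  Color vertex 6 with color 0 (neighbor of 2)
  Color vertex 5 with color 1 (neighbor of 3)

Step 2: 2-coloring succeeded. No conflicts found.
  Set A (color 0): {1, 3, 6}
  Set B (color 1): {2, 4, 5}

The graph is bipartite with partition {1, 3, 6}, {2, 4, 5}.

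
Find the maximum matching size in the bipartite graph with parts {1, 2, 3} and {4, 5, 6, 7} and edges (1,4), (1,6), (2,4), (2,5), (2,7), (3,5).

Step 1: List the neighbors of each left vertex:
  1: 4, 6
  2: 4, 5, 7
  3: 5

Step 2: Greedily match left vertices, then look for augmenting paths:
  Match 1 -- 4
  Match 2 -- 7
  Match 3 -- 5
  No augmenting path remains.

Step 3: Verify this is maximum:
  Matching size 3 = min(|L|, |R|) = min(3, 4), which is an upper bound, so this matching is maximum.

Maximum matching: {(1,4), (2,7), (3,5)}
Size: 3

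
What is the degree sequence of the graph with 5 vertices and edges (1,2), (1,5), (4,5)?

Step 1: Count edges incident to each vertex:
  deg(1) = 2 (neighbors: 2, 5)
  deg(2) = 1 (neighbors: 1)
  deg(3) = 0 (neighbors: none)
  deg(4) = 1 (neighbors: 5)
  deg(5) = 2 (neighbors: 1, 4)

Step 2: Sort degrees in non-increasing order:
  Degrees: [2, 1, 0, 1, 2] -> sorted: [2, 2, 1, 1, 0]

Degree sequence: [2, 2, 1, 1, 0]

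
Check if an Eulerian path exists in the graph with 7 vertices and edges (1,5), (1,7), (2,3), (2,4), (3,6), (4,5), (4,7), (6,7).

Step 1: Find the degree of each vertex:
  deg(1) = 2
  deg(2) = 2
  deg(3) = 2
  deg(4) = 3
  deg(5) = 2
  deg(6) = 2
  deg(7) = 3

Step 2: Count vertices with odd degree:
  Odd-degree vertices: 4, 7 (2 total)

Step 3: Apply Euler's theorem:
  - Eulerian circuit exists iff graph is connected and all vertices have even degree
  - Eulerian path exists iff graph is connected and has 0 or 2 odd-degree vertices

Graph is connected with exactly 2 odd-degree vertices (4, 7).
Eulerian path exists (starting and ending at the odd-degree vertices), but no Eulerian circuit.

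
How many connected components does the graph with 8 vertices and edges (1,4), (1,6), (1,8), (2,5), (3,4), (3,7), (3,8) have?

Step 1: Build adjacency list from edges:
  1: 4, 6, 8
  2: 5
  3: 4, 7, 8
  4: 1, 3
  5: 2
  6: 1
  7: 3
  8: 1, 3

Step 2: Run BFS/DFS from vertex 1:
  Visited: {1, 4, 6, 8, 3, 7}
  Reached 6 of 8 vertices

Step 3: Only 6 of 8 vertices reached. Graph is disconnected.
Connected components: {1, 3, 4, 6, 7, 8}, {2, 5}
Number of connected components: 2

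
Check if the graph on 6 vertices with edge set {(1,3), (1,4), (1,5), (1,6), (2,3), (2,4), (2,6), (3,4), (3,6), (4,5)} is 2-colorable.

Step 1: Attempt 2-coloring using BFS:
  Start at vertex 1, assign color 0
  Color vertex 3 with color 1 (neighbor of 1)
  Color vertex 4 with color 1 (neighbor of 1)
  Color vertex 5 with color 1 (neighbor of 1)
  Color vertex 6 with color 1 (neighbor of 1)
  Color vertex 2 with color 0 (neighbor of 3)

Step 2: Conflict found! Vertices 3 and 4 are adjacent but have the same color.
This means the graph contains an odd cycle.

The graph is NOT bipartite.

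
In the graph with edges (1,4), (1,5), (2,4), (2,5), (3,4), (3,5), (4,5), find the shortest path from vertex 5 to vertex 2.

Step 1: Build adjacency list:
  1: 4, 5
  2: 4, 5
  3: 4, 5
  4: 1, 2, 3, 5
  5: 1, 2, 3, 4

Step 2: BFS from vertex 5 to find shortest path to 2:
  vertex 1 reached at distance 1
  vertex 2 reached at distance 1

Step 3: Shortest path: 5 -> 2
Path length: 1 edge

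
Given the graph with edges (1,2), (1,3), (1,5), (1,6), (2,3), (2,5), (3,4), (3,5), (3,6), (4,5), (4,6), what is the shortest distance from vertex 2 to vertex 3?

Step 1: Build adjacency list:
  1: 2, 3, 5, 6
  2: 1, 3, 5
  3: 1, 2, 4, 5, 6
  4: 3, 5, 6
  5: 1, 2, 3, 4
  6: 1, 3, 4

Step 2: BFS from vertex 2 to find shortest path to 3:
  vertex 1 reached at distance 1
  vertex 3 reached at distance 1

Step 3: Shortest path: 2 -> 3
Path length: 1 edge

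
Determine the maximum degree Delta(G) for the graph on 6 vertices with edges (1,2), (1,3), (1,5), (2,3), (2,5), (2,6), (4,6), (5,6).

Step 1: Count edges incident to each vertex:
  deg(1) = 3 (neighbors: 2, 3, 5)
  deg(2) = 4 (neighbors: 1, 3, 5, 6)
  deg(3) = 2 (neighbors: 1, 2)
  deg(4) = 1 (neighbors: 6)
  deg(5) = 3 (neighbors: 1, 2, 6)
  deg(6) = 3 (neighbors: 2, 4, 5)

Step 2: Find maximum:
  max(3, 4, 2, 1, 3, 3) = 4 (vertex 2)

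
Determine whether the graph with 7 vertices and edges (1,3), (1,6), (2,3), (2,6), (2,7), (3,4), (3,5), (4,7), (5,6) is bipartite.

Step 1: Attempt 2-coloring using BFS:
  Start at vertex 1, assign color 0
  Color vertex 3 with color 1 (neighbor of 1)
  Color vertex 6 with color 1 (neighbor of 1)
  Color vertex 2 with color 0 (neighbor of 3)
  Color vertex 4 with color 0 (neighbor of 3)
  Color vertex 5 with color 0 (neighbor of 3)
  Color vertex 7 with color 1 (neighbor of 2)

Step 2: 2-coloring succeeded. No conflicts found.
  Set A (color 0): {1, 2, 4, 5}
  Set B (color 1): {3, 6, 7}

The graph is bipartite with partition {1, 2, 4, 5}, {3, 6, 7}.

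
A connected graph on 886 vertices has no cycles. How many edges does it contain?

A tree on n vertices always has exactly n - 1 edges.
For n = 886: edges = 886 - 1 = 885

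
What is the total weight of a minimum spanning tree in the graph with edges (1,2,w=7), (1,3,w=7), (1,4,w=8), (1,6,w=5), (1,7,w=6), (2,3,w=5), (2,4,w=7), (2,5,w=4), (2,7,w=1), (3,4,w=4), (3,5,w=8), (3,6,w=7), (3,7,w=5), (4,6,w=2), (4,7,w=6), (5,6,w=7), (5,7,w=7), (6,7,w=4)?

Apply Kruskal's algorithm (sort edges by weight, add if no cycle):

Sorted edges by weight:
  (2,7) w=1
  (4,6) w=2
  (2,5) w=4
  (3,4) w=4
  (6,7) w=4
  (1,6) w=5
  (2,3) w=5
  (3,7) w=5
  (1,7) w=6
  (4,7) w=6
  (1,2) w=7
  (1,3) w=7
  (2,4) w=7
  (3,6) w=7
  (5,7) w=7
  (5,6) w=7
  (1,4) w=8
  (3,5) w=8

Add edge (2,7) w=1 -- no cycle. Running total: 1
Add edge (4,6) w=2 -- no cycle. Running total: 3
Add edge (2,5) w=4 -- no cycle. Running total: 7
Add edge (3,4) w=4 -- no cycle. Running total: 11
Add edge (6,7) w=4 -- no cycle. Running total: 15
Add edge (1,6) w=5 -- no cycle. Running total: 20

MST edges: (2,7,w=1), (4,6,w=2), (2,5,w=4), (3,4,w=4), (6,7,w=4), (1,6,w=5)
Total MST weight: 1 + 2 + 4 + 4 + 4 + 5 = 20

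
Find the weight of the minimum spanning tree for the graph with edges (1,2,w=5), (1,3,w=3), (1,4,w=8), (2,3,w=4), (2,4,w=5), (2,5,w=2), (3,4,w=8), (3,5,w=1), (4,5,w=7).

Apply Kruskal's algorithm (sort edges by weight, add if no cycle):

Sorted edges by weight:
  (3,5) w=1
  (2,5) w=2
  (1,3) w=3
  (2,3) w=4
  (1,2) w=5
  (2,4) w=5
  (4,5) w=7
  (1,4) w=8
  (3,4) w=8

Add edge (3,5) w=1 -- no cycle. Running total: 1
Add edge (2,5) w=2 -- no cycle. Running total: 3
Add edge (1,3) w=3 -- no cycle. Running total: 6
Skip edge (2,3) w=4 -- would create cycle
Skip edge (1,2) w=5 -- would create cycle
Add edge (2,4) w=5 -- no cycle. Running total: 11

MST edges: (3,5,w=1), (2,5,w=2), (1,3,w=3), (2,4,w=5)
Total MST weight: 1 + 2 + 3 + 5 = 11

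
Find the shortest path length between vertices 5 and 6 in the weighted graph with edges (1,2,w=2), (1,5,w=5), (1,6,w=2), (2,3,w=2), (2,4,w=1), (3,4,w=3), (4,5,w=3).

Step 1: Build adjacency list with weights:
  1: 2(w=2), 5(w=5), 6(w=2)
  2: 1(w=2), 3(w=2), 4(w=1)
  3: 2(w=2), 4(w=3)
  4: 2(w=1), 3(w=3), 5(w=3)
  5: 1(w=5), 4(w=3)
  6: 1(w=2)

Step 2: Apply Dijkstra's algorithm from vertex 5:
  Visit vertex 5 (distance=0)
    Update dist[1] = 5
    Update dist[4] = 3
  Visit vertex 4 (distance=3)
    Update dist[2] = 4
    Update dist[3] = 6
  Visit vertex 2 (distance=4)
  Visit vertex 1 (distance=5)
    Update dist[6] = 7
  Visit vertex 3 (distance=6)
  Visit vertex 6 (distance=7)

Step 3: Shortest path: 5 -> 1 -> 6
Total weight: 5 + 2 = 7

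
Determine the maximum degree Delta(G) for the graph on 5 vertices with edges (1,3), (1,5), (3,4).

Step 1: Count edges incident to each vertex:
  deg(1) = 2 (neighbors: 3, 5)
  deg(2) = 0 (neighbors: none)
  deg(3) = 2 (neighbors: 1, 4)
  deg(4) = 1 (neighbors: 3)
  deg(5) = 1 (neighbors: 1)

Step 2: Find maximum:
  max(2, 0, 2, 1, 1) = 2 (vertex 1)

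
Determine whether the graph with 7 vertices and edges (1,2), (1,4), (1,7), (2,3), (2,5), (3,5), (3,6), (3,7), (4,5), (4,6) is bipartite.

Step 1: Attempt 2-coloring using BFS:
  Start at vertex 1, assign color 0
  Color vertex 2 with color 1 (neighbor of 1)
  Color vertex 4 with color 1 (neighbor of 1)
  Color vertex 7 with color 1 (neighbor of 1)
  Color vertex 3 with color 0 (neighbor of 2)
  Color vertex 5 with color 0 (neighbor of 2)
  Color vertex 6 with color 0 (neighbor of 4)

Step 2: Conflict found! Vertices 3 and 5 are adjacent but have the same color.
This means the graph contains an odd cycle.

The graph is NOT bipartite.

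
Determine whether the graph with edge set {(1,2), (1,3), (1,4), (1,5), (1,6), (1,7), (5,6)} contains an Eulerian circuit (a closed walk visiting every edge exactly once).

Step 1: Find the degree of each vertex:
  deg(1) = 6
  deg(2) = 1
  deg(3) = 1
  deg(4) = 1
  deg(5) = 2
  deg(6) = 2
  deg(7) = 1

Step 2: Count vertices with odd degree:
  Odd-degree vertices: 2, 3, 4, 7 (4 total)

Step 3: Apply Euler's theorem:
  - Eulerian circuit exists iff graph is connected and all vertices have even degree
  - Eulerian path exists iff graph is connected and has 0 or 2 odd-degree vertices

Graph has 4 odd-degree vertices (need 0 or 2).
Neither Eulerian path nor Eulerian circuit exists.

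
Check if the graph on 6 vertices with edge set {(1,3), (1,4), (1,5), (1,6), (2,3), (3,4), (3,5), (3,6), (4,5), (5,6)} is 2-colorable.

Step 1: Attempt 2-coloring using BFS:
  Start at vertex 1, assign color 0
  Color vertex 3 with color 1 (neighbor of 1)
  Color vertex 4 with color 1 (neighbor of 1)
  Color vertex 5 with color 1 (neighbor of 1)
  Color vertex 6 with color 1 (neighbor of 1)
  Color vertex 2 with color 0 (neighbor of 3)

Step 2: Conflict found! Vertices 3 and 4 are adjacent but have the same color.
This means the graph contains an odd cycle.

The graph is NOT bipartite.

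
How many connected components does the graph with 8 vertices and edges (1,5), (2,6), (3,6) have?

Step 1: Build adjacency list from edges:
  1: 5
  2: 6
  3: 6
  4: (none)
  5: 1
  6: 2, 3
  7: (none)
  8: (none)

Step 2: Run BFS/DFS from vertex 1:
  Visited: {1, 5}
  Reached 2 of 8 vertices

Step 3: Only 2 of 8 vertices reached. Graph is disconnected.
Connected components: {1, 5}, {2, 3, 6}, {4}, {7}, {8}
Number of connected components: 5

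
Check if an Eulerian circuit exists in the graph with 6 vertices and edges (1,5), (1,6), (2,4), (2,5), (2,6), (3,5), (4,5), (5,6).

Step 1: Find the degree of each vertex:
  deg(1) = 2
  deg(2) = 3
  deg(3) = 1
  deg(4) = 2
  deg(5) = 5
  deg(6) = 3

Step 2: Count vertices with odd degree:
  Odd-degree vertices: 2, 3, 5, 6 (4 total)

Step 3: Apply Euler's theorem:
  - Eulerian circuit exists iff graph is connected and all vertices have even degree
  - Eulerian path exists iff graph is connected and has 0 or 2 odd-degree vertices

Graph has 4 odd-degree vertices (need 0 or 2).
Neither Eulerian path nor Eulerian circuit exists.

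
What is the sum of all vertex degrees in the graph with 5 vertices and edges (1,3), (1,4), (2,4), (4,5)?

Step 1: Count edges incident to each vertex:
  deg(1) = 2 (neighbors: 3, 4)
  deg(2) = 1 (neighbors: 4)
  deg(3) = 1 (neighbors: 1)
  deg(4) = 3 (neighbors: 1, 2, 5)
  deg(5) = 1 (neighbors: 4)

Step 2: Sum all degrees:
  2 + 1 + 1 + 3 + 1 = 8

Verification: sum of degrees = 2 * |E| = 2 * 4 = 8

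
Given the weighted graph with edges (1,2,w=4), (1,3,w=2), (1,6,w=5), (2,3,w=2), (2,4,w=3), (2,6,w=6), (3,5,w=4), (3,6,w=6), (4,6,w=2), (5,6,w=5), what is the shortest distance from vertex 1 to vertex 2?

Step 1: Build adjacency list with weights:
  1: 2(w=4), 3(w=2), 6(w=5)
  2: 1(w=4), 3(w=2), 4(w=3), 6(w=6)
  3: 1(w=2), 2(w=2), 5(w=4), 6(w=6)
  4: 2(w=3), 6(w=2)
  5: 3(w=4), 6(w=5)
  6: 1(w=5), 2(w=6), 3(w=6), 4(w=2), 5(w=5)

Step 2: Apply Dijkstra's algorithm from vertex 1:
  Visit vertex 1 (distance=0)
    Update dist[2] = 4
    Update dist[3] = 2
    Update dist[6] = 5
  Visit vertex 3 (distance=2)
    Update dist[5] = 6
  Visit vertex 2 (distance=4)
    Update dist[4] = 7

Step 3: Shortest path: 1 -> 2
Total weight: 4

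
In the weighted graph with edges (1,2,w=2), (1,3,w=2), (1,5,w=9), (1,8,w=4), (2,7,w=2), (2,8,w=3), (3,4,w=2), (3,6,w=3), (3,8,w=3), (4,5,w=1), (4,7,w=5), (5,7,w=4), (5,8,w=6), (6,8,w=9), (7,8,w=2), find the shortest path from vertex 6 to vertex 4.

Step 1: Build adjacency list with weights:
  1: 2(w=2), 3(w=2), 5(w=9), 8(w=4)
  2: 1(w=2), 7(w=2), 8(w=3)
  3: 1(w=2), 4(w=2), 6(w=3), 8(w=3)
  4: 3(w=2), 5(w=1), 7(w=5)
  5: 1(w=9), 4(w=1), 7(w=4), 8(w=6)
  6: 3(w=3), 8(w=9)
  7: 2(w=2), 4(w=5), 5(w=4), 8(w=2)
  8: 1(w=4), 2(w=3), 3(w=3), 5(w=6), 6(w=9), 7(w=2)

Step 2: Apply Dijkstra's algorithm from vertex 6:
  Visit vertex 6 (distance=0)
    Update dist[3] = 3
    Update dist[8] = 9
  Visit vertex 3 (distance=3)
    Update dist[1] = 5
    Update dist[4] = 5
    Update dist[8] = 6
  Visit vertex 1 (distance=5)
    Update dist[2] = 7
    Update dist[5] = 14
  Visit vertex 4 (distance=5)
    Update dist[5] = 6
    Update dist[7] = 10

Step 3: Shortest path: 6 -> 3 -> 4
Total weight: 3 + 2 = 5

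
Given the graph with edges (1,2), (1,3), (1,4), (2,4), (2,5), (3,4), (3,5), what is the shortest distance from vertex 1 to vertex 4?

Step 1: Build adjacency list:
  1: 2, 3, 4
  2: 1, 4, 5
  3: 1, 4, 5
  4: 1, 2, 3
  5: 2, 3

Step 2: BFS from vertex 1 to find shortest path to 4:
  vertex 2 reached at distance 1
  vertex 3 reached at distance 1
  vertex 4 reached at distance 1

Step 3: Shortest path: 1 -> 4
Path length: 1 edge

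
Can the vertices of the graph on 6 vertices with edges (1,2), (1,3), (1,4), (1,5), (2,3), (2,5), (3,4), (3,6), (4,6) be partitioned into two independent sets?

Step 1: Attempt 2-coloring using BFS:
  Start at vertex 1, assign color 0
  Color vertex 2 with color 1 (neighbor of 1)
  Color vertex 3 with color 1 (neighbor of 1)
  Color vertex 4 with color 1 (neighbor of 1)
  Color vertex 5 with color 1 (neighbor of 1)

Step 2: Conflict found! Vertices 2 and 3 are adjacent but have the same color.
This means the graph contains an odd cycle.

The graph is NOT bipartite.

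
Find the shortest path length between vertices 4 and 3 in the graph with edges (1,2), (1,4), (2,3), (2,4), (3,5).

Step 1: Build adjacency list:
  1: 2, 4
  2: 1, 3, 4
  3: 2, 5
  4: 1, 2
  5: 3

Step 2: BFS from vertex 4 to find shortest path to 3:
  vertex 1 reached at distance 1
  vertex 2 reached at distance 1
  vertex 3 reached at distance 2

Step 3: Shortest path: 4 -> 2 -> 3
Path length: 2 edges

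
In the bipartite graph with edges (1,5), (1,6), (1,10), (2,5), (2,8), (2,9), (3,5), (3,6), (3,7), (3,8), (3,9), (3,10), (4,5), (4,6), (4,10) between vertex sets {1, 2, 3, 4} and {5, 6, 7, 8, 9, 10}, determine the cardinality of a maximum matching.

Step 1: List the neighbors of each left vertex:
  1: 5, 6, 10
  2: 5, 8, 9
  3: 5, 6, 7, 8, 9, 10
  4: 5, 6, 10

Step 2: Greedily match left vertices, then look for augmenting paths:
  Match 1 -- 5
  Match 2 -- 8
  Match 3 -- 6
  Match 4 -- 10
  No augmenting path remains.

Step 3: Verify this is maximum:
  Matching size 4 = min(|L|, |R|) = min(4, 6), which is an upper bound, so this matching is maximum.

Maximum matching: {(1,5), (2,8), (3,6), (4,10)}
Size: 4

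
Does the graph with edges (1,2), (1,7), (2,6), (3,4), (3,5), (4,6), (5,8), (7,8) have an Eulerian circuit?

Step 1: Find the degree of each vertex:
  deg(1) = 2
  deg(2) = 2
  deg(3) = 2
  deg(4) = 2
  deg(5) = 2
  deg(6) = 2
  deg(7) = 2
  deg(8) = 2

Step 2: Count vertices with odd degree:
  All vertices have even degree (0 odd-degree vertices)

Step 3: Apply Euler's theorem:
  - Eulerian circuit exists iff graph is connected and all vertices have even degree
  - Eulerian path exists iff graph is connected and has 0 or 2 odd-degree vertices

Graph is connected with 0 odd-degree vertices.
Both Eulerian circuit and Eulerian path exist.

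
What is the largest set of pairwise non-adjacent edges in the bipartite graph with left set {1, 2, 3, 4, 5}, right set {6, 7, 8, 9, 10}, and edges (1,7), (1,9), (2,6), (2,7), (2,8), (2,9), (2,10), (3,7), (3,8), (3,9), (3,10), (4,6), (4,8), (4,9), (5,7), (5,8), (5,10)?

Step 1: List the neighbors of each left vertex:
  1: 7, 9
  2: 6, 7, 8, 9, 10
  3: 7, 8, 9, 10
  4: 6, 8, 9
  5: 7, 8, 10

Step 2: Greedily match left vertices, then look for augmenting paths:
  Match 1 -- 7
  Match 2 -- 6
  Match 3 -- 8
  Match 4 -- 9
  Match 5 -- 10
  No augmenting path remains.

Step 3: Verify this is maximum:
  Matching size 5 = min(|L|, |R|) = min(5, 5), which is an upper bound, so this matching is maximum.

Maximum matching: {(1,7), (2,6), (3,8), (4,9), (5,10)}
Size: 5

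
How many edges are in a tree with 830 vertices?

A tree on n vertices always has exactly n - 1 edges.
For n = 830: edges = 830 - 1 = 829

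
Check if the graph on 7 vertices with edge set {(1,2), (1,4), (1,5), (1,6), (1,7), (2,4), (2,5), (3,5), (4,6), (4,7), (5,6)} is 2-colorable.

Step 1: Attempt 2-coloring using BFS:
  Start at vertex 1, assign color 0
  Color vertex 2 with color 1 (neighbor of 1)
  Color vertex 4 with color 1 (neighbor of 1)
  Color vertex 5 with color 1 (neighbor of 1)
  Color vertex 6 with color 1 (neighbor of 1)
  Color vertex 7 with color 1 (neighbor of 1)

Step 2: Conflict found! Vertices 2 and 4 are adjacent but have the same color.
This means the graph contains an odd cycle.

The graph is NOT bipartite.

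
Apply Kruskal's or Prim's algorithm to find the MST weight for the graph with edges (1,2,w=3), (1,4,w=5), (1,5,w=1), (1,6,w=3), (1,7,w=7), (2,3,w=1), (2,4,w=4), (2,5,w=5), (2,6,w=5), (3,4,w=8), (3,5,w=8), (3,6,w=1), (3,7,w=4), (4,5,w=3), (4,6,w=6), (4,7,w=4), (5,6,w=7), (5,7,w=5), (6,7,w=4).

Apply Kruskal's algorithm (sort edges by weight, add if no cycle):

Sorted edges by weight:
  (1,5) w=1
  (2,3) w=1
  (3,6) w=1
  (1,2) w=3
  (1,6) w=3
  (4,5) w=3
  (2,4) w=4
  (3,7) w=4
  (4,7) w=4
  (6,7) w=4
  (1,4) w=5
  (2,5) w=5
  (2,6) w=5
  (5,7) w=5
  (4,6) w=6
  (1,7) w=7
  (5,6) w=7
  (3,4) w=8
  (3,5) w=8

Add edge (1,5) w=1 -- no cycle. Running total: 1
Add edge (2,3) w=1 -- no cycle. Running total: 2
Add edge (3,6) w=1 -- no cycle. Running total: 3
Add edge (1,2) w=3 -- no cycle. Running total: 6
Skip edge (1,6) w=3 -- would create cycle
Add edge (4,5) w=3 -- no cycle. Running total: 9
Skip edge (2,4) w=4 -- would create cycle
Add edge (3,7) w=4 -- no cycle. Running total: 13

MST edges: (1,5,w=1), (2,3,w=1), (3,6,w=1), (1,2,w=3), (4,5,w=3), (3,7,w=4)
Total MST weight: 1 + 1 + 1 + 3 + 3 + 4 = 13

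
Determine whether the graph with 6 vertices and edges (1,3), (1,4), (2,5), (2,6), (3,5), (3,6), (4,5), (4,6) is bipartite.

Step 1: Attempt 2-coloring using BFS:
  Start at vertex 1, assign color 0
  Color vertex 3 with color 1 (neighbor of 1)
  Color vertex 4 with color 1 (neighbor of 1)
  Color vertex 5 with color 0 (neighbor of 3)
  Color vertex 6 with color 0 (neighbor of 3)
  Color vertex 2 with color 1 (neighbor of 5)

Step 2: 2-coloring succeeded. No conflicts found.
  Set A (color 0): {1, 5, 6}
  Set B (color 1): {2, 3, 4}

The graph is bipartite with partition {1, 5, 6}, {2, 3, 4}.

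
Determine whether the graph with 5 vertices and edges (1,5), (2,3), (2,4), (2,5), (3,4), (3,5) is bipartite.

Step 1: Attempt 2-coloring using BFS:
  Start at vertex 1, assign color 0
  Color vertex 5 with color 1 (neighbor of 1)
  Color vertex 2 with color 0 (neighbor of 5)
  Color vertex 3 with color 0 (neighbor of 5)

Step 2: Conflict found! Vertices 2 and 3 are adjacent but have the same color.
This means the graph contains an odd cycle.

The graph is NOT bipartite.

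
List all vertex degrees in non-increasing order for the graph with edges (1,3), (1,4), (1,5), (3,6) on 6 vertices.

Step 1: Count edges incident to each vertex:
  deg(1) = 3 (neighbors: 3, 4, 5)
  deg(2) = 0 (neighbors: none)
  deg(3) = 2 (neighbors: 1, 6)
  deg(4) = 1 (neighbors: 1)
  deg(5) = 1 (neighbors: 1)
  deg(6) = 1 (neighbors: 3)

Step 2: Sort degrees in non-increasing order:
  Degrees: [3, 0, 2, 1, 1, 1] -> sorted: [3, 2, 1, 1, 1, 0]

Degree sequence: [3, 2, 1, 1, 1, 0]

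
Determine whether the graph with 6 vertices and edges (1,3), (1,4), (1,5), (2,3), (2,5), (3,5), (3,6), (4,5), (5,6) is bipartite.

Step 1: Attempt 2-coloring using BFS:
  Start at vertex 1, assign color 0
  Color vertex 3 with color 1 (neighbor of 1)
  Color vertex 4 with color 1 (neighbor of 1)
  Color vertex 5 with color 1 (neighbor of 1)
  Color vertex 2 with color 0 (neighbor of 3)

Step 2: Conflict found! Vertices 3 and 5 are adjacent but have the same color.
This means the graph contains an odd cycle.

The graph is NOT bipartite.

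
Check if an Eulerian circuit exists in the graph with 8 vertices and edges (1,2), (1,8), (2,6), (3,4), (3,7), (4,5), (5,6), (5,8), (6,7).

Step 1: Find the degree of each vertex:
  deg(1) = 2
  deg(2) = 2
  deg(3) = 2
  deg(4) = 2
  deg(5) = 3
  deg(6) = 3
  deg(7) = 2
  deg(8) = 2

Step 2: Count vertices with odd degree:
  Odd-degree vertices: 5, 6 (2 total)

Step 3: Apply Euler's theorem:
  - Eulerian circuit exists iff graph is connected and all vertices have even degree
  - Eulerian path exists iff graph is connected and has 0 or 2 odd-degree vertices

Graph is connected with exactly 2 odd-degree vertices (5, 6).
Eulerian path exists (starting and ending at the odd-degree vertices), but no Eulerian circuit.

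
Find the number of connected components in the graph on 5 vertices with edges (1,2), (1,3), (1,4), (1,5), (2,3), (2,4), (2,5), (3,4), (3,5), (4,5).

Step 1: Build adjacency list from edges:
  1: 2, 3, 4, 5
  2: 1, 3, 4, 5
  3: 1, 2, 4, 5
  4: 1, 2, 3, 5
  5: 1, 2, 3, 4

Step 2: Run BFS/DFS from vertex 1:
  Visited: {1, 2, 3, 4, 5}
  Reached 5 of 5 vertices

Step 3: All 5 vertices reached from vertex 1, so the graph is connected.
Number of connected components: 1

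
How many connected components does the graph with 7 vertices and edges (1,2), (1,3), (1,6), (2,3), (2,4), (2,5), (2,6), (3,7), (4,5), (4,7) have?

Step 1: Build adjacency list from edges:
  1: 2, 3, 6
  2: 1, 3, 4, 5, 6
  3: 1, 2, 7
  4: 2, 5, 7
  5: 2, 4
  6: 1, 2
  7: 3, 4

Step 2: Run BFS/DFS from vertex 1:
  Visited: {1, 2, 3, 6, 4, 5, 7}
  Reached 7 of 7 vertices

Step 3: All 7 vertices reached from vertex 1, so the graph is connected.
Number of connected components: 1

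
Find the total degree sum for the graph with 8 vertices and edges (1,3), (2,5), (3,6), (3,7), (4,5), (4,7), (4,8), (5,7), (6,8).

Step 1: Count edges incident to each vertex:
  deg(1) = 1 (neighbors: 3)
  deg(2) = 1 (neighbors: 5)
  deg(3) = 3 (neighbors: 1, 6, 7)
  deg(4) = 3 (neighbors: 5, 7, 8)
  deg(5) = 3 (neighbors: 2, 4, 7)
  deg(6) = 2 (neighbors: 3, 8)
  deg(7) = 3 (neighbors: 3, 4, 5)
  deg(8) = 2 (neighbors: 4, 6)

Step 2: Sum all degrees:
  1 + 1 + 3 + 3 + 3 + 2 + 3 + 2 = 18

Verification: sum of degrees = 2 * |E| = 2 * 9 = 18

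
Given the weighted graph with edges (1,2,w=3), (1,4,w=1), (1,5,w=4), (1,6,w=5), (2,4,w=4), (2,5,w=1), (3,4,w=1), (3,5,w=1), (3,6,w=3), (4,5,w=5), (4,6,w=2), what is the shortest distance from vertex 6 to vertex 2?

Step 1: Build adjacency list with weights:
  1: 2(w=3), 4(w=1), 5(w=4), 6(w=5)
  2: 1(w=3), 4(w=4), 5(w=1)
  3: 4(w=1), 5(w=1), 6(w=3)
  4: 1(w=1), 2(w=4), 3(w=1), 5(w=5), 6(w=2)
  5: 1(w=4), 2(w=1), 3(w=1), 4(w=5)
  6: 1(w=5), 3(w=3), 4(w=2)

Step 2: Apply Dijkstra's algorithm from vertex 6:
  Visit vertex 6 (distance=0)
    Update dist[1] = 5
    Update dist[3] = 3
    Update dist[4] = 2
  Visit vertex 4 (distance=2)
    Update dist[1] = 3
    Update dist[2] = 6
    Update dist[5] = 7
  Visit vertex 1 (distance=3)
  Visit vertex 3 (distance=3)
    Update dist[5] = 4
  Visit vertex 5 (distance=4)
    Update dist[2] = 5
  Visit vertex 2 (distance=5)

Step 3: Shortest path: 6 -> 3 -> 5 -> 2
Total weight: 3 + 1 + 1 = 5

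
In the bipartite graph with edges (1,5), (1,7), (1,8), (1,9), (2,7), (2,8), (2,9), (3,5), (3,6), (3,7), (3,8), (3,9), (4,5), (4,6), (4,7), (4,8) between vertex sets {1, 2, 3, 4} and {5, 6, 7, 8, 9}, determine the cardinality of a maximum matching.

Step 1: List the neighbors of each left vertex:
  1: 5, 7, 8, 9
  2: 7, 8, 9
  3: 5, 6, 7, 8, 9
  4: 5, 6, 7, 8

Step 2: Greedily match left vertices, then look for augmenting paths:
  Match 1 -- 5
  Match 2 -- 7
  Match 3 -- 6
  Match 4 -- 8
  No augmenting path remains.

Step 3: Verify this is maximum:
  Matching size 4 = min(|L|, |R|) = min(4, 5), which is an upper bound, so this matching is maximum.

Maximum matching: {(1,5), (2,7), (3,6), (4,8)}
Size: 4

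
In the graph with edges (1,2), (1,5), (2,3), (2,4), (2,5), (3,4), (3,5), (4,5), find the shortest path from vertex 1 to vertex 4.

Step 1: Build adjacency list:
  1: 2, 5
  2: 1, 3, 4, 5
  3: 2, 4, 5
  4: 2, 3, 5
  5: 1, 2, 3, 4

Step 2: BFS from vertex 1 to find shortest path to 4:
  vertex 2 reached at distance 1
  vertex 5 reached at distance 1
  vertex 3 reached at distance 2
  vertex 4 reached at distance 2

Step 3: Shortest path: 1 -> 2 -> 4
Path length: 2 edges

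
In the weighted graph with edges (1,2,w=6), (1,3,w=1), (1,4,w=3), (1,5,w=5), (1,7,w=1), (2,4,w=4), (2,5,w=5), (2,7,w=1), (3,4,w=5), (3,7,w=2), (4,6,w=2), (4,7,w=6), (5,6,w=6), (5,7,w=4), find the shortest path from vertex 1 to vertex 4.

Step 1: Build adjacency list with weights:
  1: 2(w=6), 3(w=1), 4(w=3), 5(w=5), 7(w=1)
  2: 1(w=6), 4(w=4), 5(w=5), 7(w=1)
  3: 1(w=1), 4(w=5), 7(w=2)
  4: 1(w=3), 2(w=4), 3(w=5), 6(w=2), 7(w=6)
  5: 1(w=5), 2(w=5), 6(w=6), 7(w=4)
  6: 4(w=2), 5(w=6)
  7: 1(w=1), 2(w=1), 3(w=2), 4(w=6), 5(w=4)

Step 2: Apply Dijkstra's algorithm from vertex 1:
  Visit vertex 1 (distance=0)
    Update dist[2] = 6
    Update dist[3] = 1
    Update dist[4] = 3
    Update dist[5] = 5
    Update dist[7] = 1
  Visit vertex 3 (distance=1)
  Visit vertex 7 (distance=1)
    Update dist[2] = 2
  Visit vertex 2 (distance=2)
  Visit vertex 4 (distance=3)
    Update dist[6] = 5

Step 3: Shortest path: 1 -> 4
Total weight: 3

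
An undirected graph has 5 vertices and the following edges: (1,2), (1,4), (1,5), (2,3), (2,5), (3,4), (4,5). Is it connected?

Step 1: Build adjacency list from edges:
  1: 2, 4, 5
  2: 1, 3, 5
  3: 2, 4
  4: 1, 3, 5
  5: 1, 2, 4

Step 2: Run BFS/DFS from vertex 1:
  Visited: {1, 2, 4, 5, 3}
  Reached 5 of 5 vertices

Step 3: All 5 vertices reached from vertex 1, so the graph is connected.
Answer: Yes, the graph is connected.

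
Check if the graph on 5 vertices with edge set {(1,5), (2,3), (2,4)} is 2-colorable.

Step 1: Attempt 2-coloring using BFS:
  Start at vertex 1, assign color 0
  Color vertex 5 with color 1 (neighbor of 1)
  Start new component at vertex 2, assign color 0
  Color vertex 3 with color 1 (neighbor of 2)
  Color vertex 4 with color 1 (neighbor of 2)

Step 2: 2-coloring succeeded. No conflicts found.
  Set A (color 0): {1, 2}
  Set B (color 1): {3, 4, 5}

The graph is bipartite with partition {1, 2}, {3, 4, 5}.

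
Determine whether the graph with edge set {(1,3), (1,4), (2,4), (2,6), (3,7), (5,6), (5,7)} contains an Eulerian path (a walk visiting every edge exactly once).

Step 1: Find the degree of each vertex:
  deg(1) = 2
  deg(2) = 2
  deg(3) = 2
  deg(4) = 2
  deg(5) = 2
  deg(6) = 2
  deg(7) = 2

Step 2: Count vertices with odd degree:
  All vertices have even degree (0 odd-degree vertices)

Step 3: Apply Euler's theorem:
  - Eulerian circuit exists iff graph is connected and all vertices have even degree
  - Eulerian path exists iff graph is connected and has 0 or 2 odd-degree vertices

Graph is connected with 0 odd-degree vertices.
Both Eulerian circuit and Eulerian path exist.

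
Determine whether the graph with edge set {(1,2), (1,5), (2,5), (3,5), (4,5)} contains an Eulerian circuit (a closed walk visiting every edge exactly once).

Step 1: Find the degree of each vertex:
  deg(1) = 2
  deg(2) = 2
  deg(3) = 1
  deg(4) = 1
  deg(5) = 4

Step 2: Count vertices with odd degree:
  Odd-degree vertices: 3, 4 (2 total)

Step 3: Apply Euler's theorem:
  - Eulerian circuit exists iff graph is connected and all vertices have even degree
  - Eulerian path exists iff graph is connected and has 0 or 2 odd-degree vertices

Graph is connected with exactly 2 odd-degree vertices (3, 4).
Eulerian path exists (starting and ending at the odd-degree vertices), but no Eulerian circuit.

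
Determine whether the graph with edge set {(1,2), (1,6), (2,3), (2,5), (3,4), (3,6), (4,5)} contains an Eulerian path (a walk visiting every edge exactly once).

Step 1: Find the degree of each vertex:
  deg(1) = 2
  deg(2) = 3
  deg(3) = 3
  deg(4) = 2
  deg(5) = 2
  deg(6) = 2

Step 2: Count vertices with odd degree:
  Odd-degree vertices: 2, 3 (2 total)

Step 3: Apply Euler's theorem:
  - Eulerian circuit exists iff graph is connected and all vertices have even degree
  - Eulerian path exists iff graph is connected and has 0 or 2 odd-degree vertices

Graph is connected with exactly 2 odd-degree vertices (2, 3).
Eulerian path exists (starting and ending at the odd-degree vertices), but no Eulerian circuit.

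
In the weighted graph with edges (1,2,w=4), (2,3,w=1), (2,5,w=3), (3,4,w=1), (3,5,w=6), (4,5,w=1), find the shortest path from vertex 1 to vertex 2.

Step 1: Build adjacency list with weights:
  1: 2(w=4)
  2: 1(w=4), 3(w=1), 5(w=3)
  3: 2(w=1), 4(w=1), 5(w=6)
  4: 3(w=1), 5(w=1)
  5: 2(w=3), 3(w=6), 4(w=1)

Step 2: Apply Dijkstra's algorithm from vertex 1:
  Visit vertex 1 (distance=0)
    Update dist[2] = 4
  Visit vertex 2 (distance=4)
    Update dist[3] = 5
    Update dist[5] = 7

Step 3: Shortest path: 1 -> 2
Total weight: 4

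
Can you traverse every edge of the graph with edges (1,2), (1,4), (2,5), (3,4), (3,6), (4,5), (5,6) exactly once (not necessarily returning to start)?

Step 1: Find the degree of each vertex:
  deg(1) = 2
  deg(2) = 2
  deg(3) = 2
  deg(4) = 3
  deg(5) = 3
  deg(6) = 2

Step 2: Count vertices with odd degree:
  Odd-degree vertices: 4, 5 (2 total)

Step 3: Apply Euler's theorem:
  - Eulerian circuit exists iff graph is connected and all vertices have even degree
  - Eulerian path exists iff graph is connected and has 0 or 2 odd-degree vertices

Graph is connected with exactly 2 odd-degree vertices (4, 5).
Eulerian path exists (starting and ending at the odd-degree vertices), but no Eulerian circuit.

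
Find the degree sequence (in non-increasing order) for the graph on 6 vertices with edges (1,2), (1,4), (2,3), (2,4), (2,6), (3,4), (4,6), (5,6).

Step 1: Count edges incident to each vertex:
  deg(1) = 2 (neighbors: 2, 4)
  deg(2) = 4 (neighbors: 1, 3, 4, 6)
  deg(3) = 2 (neighbors: 2, 4)
  deg(4) = 4 (neighbors: 1, 2, 3, 6)
  deg(5) = 1 (neighbors: 6)
  deg(6) = 3 (neighbors: 2, 4, 5)

Step 2: Sort degrees in non-increasing order:
  Degrees: [2, 4, 2, 4, 1, 3] -> sorted: [4, 4, 3, 2, 2, 1]

Degree sequence: [4, 4, 3, 2, 2, 1]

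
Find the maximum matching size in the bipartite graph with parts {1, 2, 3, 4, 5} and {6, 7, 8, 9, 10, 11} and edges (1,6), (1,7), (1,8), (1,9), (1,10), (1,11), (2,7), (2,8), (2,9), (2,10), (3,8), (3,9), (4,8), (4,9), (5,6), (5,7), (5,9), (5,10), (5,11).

Step 1: List the neighbors of each left vertex:
  1: 6, 7, 8, 9, 10, 11
  2: 7, 8, 9, 10
  3: 8, 9
  4: 8, 9
  5: 6, 7, 9, 10, 11

Step 2: Greedily match left vertices, then look for augmenting paths:
  Match 1 -- 6
  Match 2 -- 7
  Match 3 -- 8
  Match 4 -- 9
  Match 5 -- 10
  No augmenting path remains.

Step 3: Verify this is maximum:
  Matching size 5 = min(|L|, |R|) = min(5, 6), which is an upper bound, so this matching is maximum.

Maximum matching: {(1,6), (2,7), (3,8), (4,9), (5,10)}
Size: 5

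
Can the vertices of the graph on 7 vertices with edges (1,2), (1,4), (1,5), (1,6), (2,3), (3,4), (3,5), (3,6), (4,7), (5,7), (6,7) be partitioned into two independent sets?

Step 1: Attempt 2-coloring using BFS:
  Start at vertex 1, assign color 0
  Color vertex 2 with color 1 (neighbor of 1)
  Color vertex 4 with color 1 (neighbor of 1)
  Color vertex 5 with color 1 (neighbor of 1)
  Color vertex 6 with color 1 (neighbor of 1)
  Color vertex 3 with color 0 (neighbor of 2)
  Color vertex 7 with color 0 (neighbor of 4)

Step 2: 2-coloring succeeded. No conflicts found.
  Set A (color 0): {1, 3, 7}
  Set B (color 1): {2, 4, 5, 6}

The graph is bipartite with partition {1, 3, 7}, {2, 4, 5, 6}.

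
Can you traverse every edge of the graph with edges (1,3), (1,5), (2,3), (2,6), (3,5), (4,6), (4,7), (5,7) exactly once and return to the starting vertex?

Step 1: Find the degree of each vertex:
  deg(1) = 2
  deg(2) = 2
  deg(3) = 3
  deg(4) = 2
  deg(5) = 3
  deg(6) = 2
  deg(7) = 2

Step 2: Count vertices with odd degree:
  Odd-degree vertices: 3, 5 (2 total)

Step 3: Apply Euler's theorem:
  - Eulerian circuit exists iff graph is connected and all vertices have even degree
  - Eulerian path exists iff graph is connected and has 0 or 2 odd-degree vertices

Graph is connected with exactly 2 odd-degree vertices (3, 5).
Eulerian path exists (starting and ending at the odd-degree vertices), but no Eulerian circuit.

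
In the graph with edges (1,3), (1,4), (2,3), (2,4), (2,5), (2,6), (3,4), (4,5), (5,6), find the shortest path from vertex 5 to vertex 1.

Step 1: Build adjacency list:
  1: 3, 4
  2: 3, 4, 5, 6
  3: 1, 2, 4
  4: 1, 2, 3, 5
  5: 2, 4, 6
  6: 2, 5

Step 2: BFS from vertex 5 to find shortest path to 1:
  vertex 2 reached at distance 1
  vertex 4 reached at distance 1
  vertex 6 reached at distance 1
  vertex 3 reached at distance 2
  vertex 1 reached at distance 2

Step 3: Shortest path: 5 -> 4 -> 1
Path length: 2 edges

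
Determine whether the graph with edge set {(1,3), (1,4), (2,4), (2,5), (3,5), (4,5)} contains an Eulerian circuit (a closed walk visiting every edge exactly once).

Step 1: Find the degree of each vertex:
  deg(1) = 2
  deg(2) = 2
  deg(3) = 2
  deg(4) = 3
  deg(5) = 3

Step 2: Count vertices with odd degree:
  Odd-degree vertices: 4, 5 (2 total)

Step 3: Apply Euler's theorem:
  - Eulerian circuit exists iff graph is connected and all vertices have even degree
  - Eulerian path exists iff graph is connected and has 0 or 2 odd-degree vertices

Graph is connected with exactly 2 odd-degree vertices (4, 5).
Eulerian path exists (starting and ending at the odd-degree vertices), but no Eulerian circuit.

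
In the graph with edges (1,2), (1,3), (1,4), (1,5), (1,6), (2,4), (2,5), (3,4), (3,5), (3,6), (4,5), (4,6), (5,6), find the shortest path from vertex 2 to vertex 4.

Step 1: Build adjacency list:
  1: 2, 3, 4, 5, 6
  2: 1, 4, 5
  3: 1, 4, 5, 6
  4: 1, 2, 3, 5, 6
  5: 1, 2, 3, 4, 6
  6: 1, 3, 4, 5

Step 2: BFS from vertex 2 to find shortest path to 4:
  vertex 1 reached at distance 1
  vertex 4 reached at distance 1

Step 3: Shortest path: 2 -> 4
Path length: 1 edge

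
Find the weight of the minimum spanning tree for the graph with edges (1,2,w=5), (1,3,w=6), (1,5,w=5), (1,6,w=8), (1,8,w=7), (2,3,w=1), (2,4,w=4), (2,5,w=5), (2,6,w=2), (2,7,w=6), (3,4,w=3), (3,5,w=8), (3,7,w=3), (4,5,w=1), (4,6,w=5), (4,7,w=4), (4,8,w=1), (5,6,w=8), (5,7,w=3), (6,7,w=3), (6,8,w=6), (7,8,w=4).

Apply Kruskal's algorithm (sort edges by weight, add if no cycle):

Sorted edges by weight:
  (2,3) w=1
  (4,5) w=1
  (4,8) w=1
  (2,6) w=2
  (3,4) w=3
  (3,7) w=3
  (5,7) w=3
  (6,7) w=3
  (2,4) w=4
  (4,7) w=4
  (7,8) w=4
  (1,2) w=5
  (1,5) w=5
  (2,5) w=5
  (4,6) w=5
  (1,3) w=6
  (2,7) w=6
  (6,8) w=6
  (1,8) w=7
  (1,6) w=8
  (3,5) w=8
  (5,6) w=8

Add edge (2,3) w=1 -- no cycle. Running total: 1
Add edge (4,5) w=1 -- no cycle. Running total: 2
Add edge (4,8) w=1 -- no cycle. Running total: 3
Add edge (2,6) w=2 -- no cycle. Running total: 5
Add edge (3,4) w=3 -- no cycle. Running total: 8
Add edge (3,7) w=3 -- no cycle. Running total: 11
Skip edge (5,7) w=3 -- would create cycle
Skip edge (6,7) w=3 -- would create cycle
Skip edge (2,4) w=4 -- would create cycle
Skip edge (4,7) w=4 -- would create cycle
Skip edge (7,8) w=4 -- would create cycle
Add edge (1,2) w=5 -- no cycle. Running total: 16

MST edges: (2,3,w=1), (4,5,w=1), (4,8,w=1), (2,6,w=2), (3,4,w=3), (3,7,w=3), (1,2,w=5)
Total MST weight: 1 + 1 + 1 + 2 + 3 + 3 + 5 = 16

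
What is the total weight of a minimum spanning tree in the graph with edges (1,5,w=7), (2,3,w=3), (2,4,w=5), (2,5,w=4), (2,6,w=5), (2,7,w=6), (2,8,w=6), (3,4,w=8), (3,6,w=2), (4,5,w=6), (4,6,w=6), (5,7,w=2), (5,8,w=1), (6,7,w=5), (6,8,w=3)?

Apply Kruskal's algorithm (sort edges by weight, add if no cycle):

Sorted edges by weight:
  (5,8) w=1
  (3,6) w=2
  (5,7) w=2
  (2,3) w=3
  (6,8) w=3
  (2,5) w=4
  (2,6) w=5
  (2,4) w=5
  (6,7) w=5
  (2,7) w=6
  (2,8) w=6
  (4,5) w=6
  (4,6) w=6
  (1,5) w=7
  (3,4) w=8

Add edge (5,8) w=1 -- no cycle. Running total: 1
Add edge (3,6) w=2 -- no cycle. Running total: 3
Add edge (5,7) w=2 -- no cycle. Running total: 5
Add edge (2,3) w=3 -- no cycle. Running total: 8
Add edge (6,8) w=3 -- no cycle. Running total: 11
Skip edge (2,5) w=4 -- would create cycle
Skip edge (2,6) w=5 -- would create cycle
Add edge (2,4) w=5 -- no cycle. Running total: 16
Skip edge (6,7) w=5 -- would create cycle
Skip edge (2,7) w=6 -- would create cycle
Skip edge (2,8) w=6 -- would create cycle
Skip edge (4,5) w=6 -- would create cycle
Skip edge (4,6) w=6 -- would create cycle
Add edge (1,5) w=7 -- no cycle. Running total: 23

MST edges: (5,8,w=1), (3,6,w=2), (5,7,w=2), (2,3,w=3), (6,8,w=3), (2,4,w=5), (1,5,w=7)
Total MST weight: 1 + 2 + 2 + 3 + 3 + 5 + 7 = 23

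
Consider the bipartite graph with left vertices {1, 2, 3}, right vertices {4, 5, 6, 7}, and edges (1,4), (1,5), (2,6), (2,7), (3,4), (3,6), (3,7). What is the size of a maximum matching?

Step 1: List the neighbors of each left vertex:
  1: 4, 5
  2: 6, 7
  3: 4, 6, 7

Step 2: Greedily match left vertices, then look for augmenting paths:
  Match 1 -- 4
  Match 2 -- 6
  Match 3 -- 7
  No augmenting path remains.

Step 3: Verify this is maximum:
  Matching size 3 = min(|L|, |R|) = min(3, 4), which is an upper bound, so this matching is maximum.

Maximum matching: {(1,4), (2,6), (3,7)}
Size: 3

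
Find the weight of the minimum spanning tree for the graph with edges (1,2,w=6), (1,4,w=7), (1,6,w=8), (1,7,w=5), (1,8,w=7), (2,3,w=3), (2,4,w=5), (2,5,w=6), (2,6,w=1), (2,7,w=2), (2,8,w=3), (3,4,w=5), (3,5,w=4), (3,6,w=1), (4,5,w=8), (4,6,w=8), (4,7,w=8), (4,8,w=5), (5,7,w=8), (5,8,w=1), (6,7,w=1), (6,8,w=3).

Apply Kruskal's algorithm (sort edges by weight, add if no cycle):

Sorted edges by weight:
  (2,6) w=1
  (3,6) w=1
  (5,8) w=1
  (6,7) w=1
  (2,7) w=2
  (2,3) w=3
  (2,8) w=3
  (6,8) w=3
  (3,5) w=4
  (1,7) w=5
  (2,4) w=5
  (3,4) w=5
  (4,8) w=5
  (1,2) w=6
  (2,5) w=6
  (1,8) w=7
  (1,4) w=7
  (1,6) w=8
  (4,6) w=8
  (4,7) w=8
  (4,5) w=8
  (5,7) w=8

Add edge (2,6) w=1 -- no cycle. Running total: 1
Add edge (3,6) w=1 -- no cycle. Running total: 2
Add edge (5,8) w=1 -- no cycle. Running total: 3
Add edge (6,7) w=1 -- no cycle. Running total: 4
Skip edge (2,7) w=2 -- would create cycle
Skip edge (2,3) w=3 -- would create cycle
Add edge (2,8) w=3 -- no cycle. Running total: 7
Skip edge (6,8) w=3 -- would create cycle
Skip edge (3,5) w=4 -- would create cycle
Add edge (1,7) w=5 -- no cycle. Running total: 12
Add edge (2,4) w=5 -- no cycle. Running total: 17

MST edges: (2,6,w=1), (3,6,w=1), (5,8,w=1), (6,7,w=1), (2,8,w=3), (1,7,w=5), (2,4,w=5)
Total MST weight: 1 + 1 + 1 + 1 + 3 + 5 + 5 = 17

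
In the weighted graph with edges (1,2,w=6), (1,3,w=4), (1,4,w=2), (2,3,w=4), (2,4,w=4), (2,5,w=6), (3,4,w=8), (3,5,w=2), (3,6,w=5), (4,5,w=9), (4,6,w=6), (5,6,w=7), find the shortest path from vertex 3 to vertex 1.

Step 1: Build adjacency list with weights:
  1: 2(w=6), 3(w=4), 4(w=2)
  2: 1(w=6), 3(w=4), 4(w=4), 5(w=6)
  3: 1(w=4), 2(w=4), 4(w=8), 5(w=2), 6(w=5)
  4: 1(w=2), 2(w=4), 3(w=8), 5(w=9), 6(w=6)
  5: 2(w=6), 3(w=2), 4(w=9), 6(w=7)
  6: 3(w=5), 4(w=6), 5(w=7)

Step 2: Apply Dijkstra's algorithm from vertex 3:
  Visit vertex 3 (distance=0)
    Update dist[1] = 4
    Update dist[2] = 4
    Update dist[4] = 8
    Update dist[5] = 2
    Update dist[6] = 5
  Visit vertex 5 (distance=2)
  Visit vertex 1 (distance=4)
    Update dist[4] = 6

Step 3: Shortest path: 3 -> 1
Total weight: 4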